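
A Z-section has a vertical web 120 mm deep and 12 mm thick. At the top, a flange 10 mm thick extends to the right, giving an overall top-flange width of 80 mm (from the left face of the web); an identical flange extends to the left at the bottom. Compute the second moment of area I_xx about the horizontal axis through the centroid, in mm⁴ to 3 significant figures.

I_xx ≈ 5.85 × 10⁶ mm⁴

Split into non-overlapping primitives; take the origin at the lower-left of the bounding box.
Web: 12 × 120, A = 1 440 mm², y = 60 mm, Ī = 1 728 000 mm⁴.
Top flange (beyond web): 68 × 10, A = 680 mm², y = 115 mm, Ī = 5666.7 mm⁴.
Bottom flange (beyond web): 68 × 10, A = 680 mm², y = 5 mm, Ī = 5666.7 mm⁴.
Centroid: ȳ = ΣA·y / ΣA = 60 mm.
Transfer each piece to the horizontal axis through the centroid using Ī + A·d² with d = y − 60:
  web: d = 0 mm → contributes +1 728 000 mm⁴
  top flange (beyond web): d = 55 mm → contributes +2 062 667 mm⁴
  bottom flange (beyond web): d = -55 mm → contributes +2 062 667 mm⁴
Total I = 5 853 333 mm⁴.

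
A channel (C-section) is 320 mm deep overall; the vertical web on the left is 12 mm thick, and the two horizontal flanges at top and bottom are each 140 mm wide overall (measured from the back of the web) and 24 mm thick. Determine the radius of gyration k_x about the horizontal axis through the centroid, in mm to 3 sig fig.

k_x ≈ 130 mm

Treat the section as a set of non-overlapping primitives; coordinates are from the bounding-box lower-left.
Web: 12 × 320, A = 3 840 mm², y = 160 mm, Ī = 32 768 000 mm⁴.
Top flange (beyond web): 128 × 24, A = 3 072 mm², y = 308 mm, Ī = 147 456 mm⁴.
Bottom flange (beyond web): 128 × 24, A = 3 072 mm², y = 12 mm, Ī = 147 456 mm⁴.
By symmetry the centroid is at mid-height, ȳ = 160 mm.
Transfer each piece to the horizontal axis through the centroid using Ī + A·d² with d = y − 160:
  web: d = 0 mm → contributes +32 768 000 mm⁴
  top flange (beyond web): d = 148 mm → contributes +67 436 544 mm⁴
  bottom flange (beyond web): d = -148 mm → contributes +67 436 544 mm⁴
Total I = 167 641 088 mm⁴.
Radius of gyration: k = √(I/A) = √(167 641 088 / 9 984) = 129.58 mm.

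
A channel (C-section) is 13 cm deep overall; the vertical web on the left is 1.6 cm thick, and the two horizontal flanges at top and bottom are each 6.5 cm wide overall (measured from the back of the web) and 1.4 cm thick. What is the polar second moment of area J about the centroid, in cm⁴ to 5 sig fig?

J ≈ 875.92 cm⁴

Split into non-overlapping primitives; take the origin at the lower-left of the bounding box.
Web: 1.6 × 13, A = 20.8 cm², y = 6.5 cm, Ī = 292.9333 cm⁴.
Top flange (beyond web): 4.9 × 1.4, A = 6.86 cm², y = 12.3 cm, Ī = 1.120467 cm⁴.
Bottom flange (beyond web): 4.9 × 1.4, A = 6.86 cm², y = 0.7 cm, Ī = 1.120467 cm⁴.
By symmetry the centroid is at mid-height, ȳ = 6.5 cm.
Transfer each piece to the centroidal x-axis using Ī + A·d² with d = y − 6.5:
  web: d = 0 cm → contributes +292.9333 cm⁴
  top flange (beyond web): d = 5.8 cm → contributes +231.8909 cm⁴
  bottom flange (beyond web): d = -5.8 cm → contributes +231.8909 cm⁴
Total I = 756.7151 cm⁴.
For the y-axis: x̄ = 2.091715 cm.
Repeating about the centroidal y-axis gives I_y = 119.2087 cm⁴.
Polar second moment: J = I_x + I_y = 875.9238 cm⁴.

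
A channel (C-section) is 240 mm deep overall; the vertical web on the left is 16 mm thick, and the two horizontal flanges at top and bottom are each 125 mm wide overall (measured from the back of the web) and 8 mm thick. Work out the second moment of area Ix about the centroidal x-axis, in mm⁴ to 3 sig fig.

Ix ≈ 4.19 × 10⁷ mm⁴

Split into non-overlapping primitives; take the origin at the lower-left of the bounding box.
Web: 16 × 240, A = 3 840 mm², y = 120 mm, Ī = 18 432 000 mm⁴.
Top flange (beyond web): 109 × 8, A = 872 mm², y = 236 mm, Ī = 4650.7 mm⁴.
Bottom flange (beyond web): 109 × 8, A = 872 mm², y = 4 mm, Ī = 4650.7 mm⁴.
By symmetry the centroid is at mid-height, ȳ = 120 mm.
Transfer each piece to the centroidal x-axis using Ī + A·d² with d = y − 120:
  web: d = 0 mm → contributes +18 432 000 mm⁴
  top flange (beyond web): d = 116 mm → contributes +11 738 283 mm⁴
  bottom flange (beyond web): d = -116 mm → contributes +11 738 283 mm⁴
Total I = 41 908 565 mm⁴.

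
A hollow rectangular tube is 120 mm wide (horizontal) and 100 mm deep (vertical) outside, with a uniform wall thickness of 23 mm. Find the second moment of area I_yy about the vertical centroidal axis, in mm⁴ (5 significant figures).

Treat the section as a set of non-overlapping primitives; coordinates are from the bounding-box lower-left.
Outer rectangle: 120 × 100, A = 12 000 mm², x = 60 mm, Ī = 14 400 000 mm⁴.
Inner void (subtracted): 74 × 54, A = 3 996 mm², x = 60 mm, Ī = 1 823 508 mm⁴.
By symmetry the centroid is at mid-width, x̄ = 60 mm.
All pieces are centred on the vertical centroidal axis, so I = ΣĪ (holes subtracted) = 12 576 492 mm⁴.

I_yy ≈ 1.2576 × 10⁷ mm⁴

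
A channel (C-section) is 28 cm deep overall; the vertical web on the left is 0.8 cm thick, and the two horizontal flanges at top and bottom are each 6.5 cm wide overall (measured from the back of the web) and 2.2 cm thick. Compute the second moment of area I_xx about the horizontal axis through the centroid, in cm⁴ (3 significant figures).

Decompose the section into non-overlapping parts with the origin at the bottom-left of its bounding rectangle.
Web: 0.8 × 28, A = 22.4 cm², y = 14 cm, Ī = 1463.5 cm⁴.
Top flange (beyond web): 5.7 × 2.2, A = 12.54 cm², y = 26.9 cm, Ī = 5.0578 cm⁴.
Bottom flange (beyond web): 5.7 × 2.2, A = 12.54 cm², y = 1.1 cm, Ī = 5.0578 cm⁴.
By symmetry the centroid is at mid-height, ȳ = 14 cm.
Transfer each piece to the horizontal axis through the centroid using Ī + A·d² with d = y − 14:
  web: d = 0 cm → contributes +1463.5 cm⁴
  top flange (beyond web): d = 12.9 cm → contributes +2091.8 cm⁴
  bottom flange (beyond web): d = -12.9 cm → contributes +2091.8 cm⁴
Total I = 5647.1 cm⁴.

I_xx ≈ 5650 cm⁴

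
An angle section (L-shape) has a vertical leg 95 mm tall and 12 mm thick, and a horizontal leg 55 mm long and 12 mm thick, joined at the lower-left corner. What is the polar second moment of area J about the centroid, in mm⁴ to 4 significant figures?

Decompose the section into non-overlapping parts with the origin at the bottom-left of its bounding rectangle.
Vertical leg: 12 × 95, A = 1 140 mm², y = 47.5 mm, Ī = 857 375 mm⁴.
Horizontal leg (remainder): 43 × 12, A = 516 mm², y = 6 mm, Ī = 6 192 mm⁴.
Centroid: ȳ = ΣA·y / ΣA = 34.5688 mm.
Transfer each piece to the centroidal x-axis using Ī + A·d² with d = y − 34.5688:
  vertical leg: d = 12.9312 mm → contributes +1 048 000 mm⁴
  horizontal leg (remainder): d = -28.5688 mm → contributes +427 340 mm⁴
Total I = 1 475 340 mm⁴.
For the y-axis: x̄ = 14.5688 mm.
Repeating about the centroidal y-axis gives I_y = 361 820 mm⁴.
Polar second moment: J = I_x + I_y = 1 837 160 mm⁴.

J ≈ 1.837 × 10⁶ mm⁴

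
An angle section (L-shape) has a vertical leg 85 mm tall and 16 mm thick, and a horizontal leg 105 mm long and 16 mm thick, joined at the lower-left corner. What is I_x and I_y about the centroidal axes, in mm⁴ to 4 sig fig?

Split into non-overlapping primitives; take the origin at the lower-left of the bounding box.
Vertical leg: 16 × 85, A = 1 360 mm², y = 42.5 mm, Ī = 818 833 mm⁴.
Horizontal leg (remainder): 89 × 16, A = 1 424 mm², y = 8 mm, Ī = 30378.7 mm⁴.
Centroid: ȳ = ΣA·y / ΣA = 24.8534 mm.
Transfer each piece to the centroidal x-axis using Ī + A·d² with d = y − 24.8534:
  vertical leg: d = 17.6466 mm → contributes +1 242 338 mm⁴
  horizontal leg (remainder): d = -16.8534 mm → contributes +434 850 mm⁴
Total I = 1 677 188 mm⁴.
For the y-axis: x̄ = 34.8534 mm.
Repeating about the centroidal y-axis gives I_y = 2 886 308 mm⁴.

I_x ≈ 1.677 × 10⁶ mm⁴, I_y ≈ 2.886 × 10⁶ mm⁴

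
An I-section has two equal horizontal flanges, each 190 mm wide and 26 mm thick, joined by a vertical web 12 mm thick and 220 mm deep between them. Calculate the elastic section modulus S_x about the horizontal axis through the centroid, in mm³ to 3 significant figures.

S_x ≈ 1.18 × 10⁶ mm³

Break the section into simple shapes (no overlaps), measuring from the bottom-left corner of the bounding box.
Bottom flange: 190 × 26, A = 4 940 mm², y = 13 mm, Ī = 278 287 mm⁴.
Web: 12 × 220, A = 2 640 mm², y = 136 mm, Ī = 10 648 000 mm⁴.
Top flange: 190 × 26, A = 4 940 mm², y = 259 mm, Ī = 278 287 mm⁴.
By symmetry the centroid is at mid-height, ȳ = 136 mm.
Transfer each piece to the horizontal axis through the centroid using Ī + A·d² with d = y − 136:
  bottom flange: d = -123 mm → contributes +75 015 547 mm⁴
  web: d = 0 mm → contributes +10 648 000 mm⁴
  top flange: d = 123 mm → contributes +75 015 547 mm⁴
Total I = 160 679 093 mm⁴.
Extreme fibre distance c = 136 mm; S = I/c = 1 181 464 mm³.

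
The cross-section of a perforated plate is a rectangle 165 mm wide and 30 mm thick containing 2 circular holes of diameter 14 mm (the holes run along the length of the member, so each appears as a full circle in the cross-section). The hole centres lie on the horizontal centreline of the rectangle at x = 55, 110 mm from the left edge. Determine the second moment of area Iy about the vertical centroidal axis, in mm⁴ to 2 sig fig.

Decompose the section into non-overlapping parts with the origin at the bottom-left of its bounding rectangle.
Plate: 165 × 30, A = 4 950 mm², x = 82.5 mm, Ī = 11 230 313 mm⁴.
Hole 1 (subtracted): ⌀14, A = 153.9 mm², x = 55 mm, Ī = 1 886 mm⁴.
Hole 2 (subtracted): ⌀14, A = 153.9 mm², x = 110 mm, Ī = 1 886 mm⁴.
By symmetry the centroid is at mid-width, x̄ = 82.5 mm.
Transfer each piece to the vertical centroidal axis using Ī + A·d² with d = x − 82.5:
  plate: d = 0 mm → contributes +11 230 313 mm⁴
  hole 1: d = -27.5 mm → contributes −118 301 mm⁴
  hole 2: d = 27.5 mm → contributes −118 301 mm⁴
Total I = 10 993 710 mm⁴.

Iy ≈ 1.1 × 10⁷ mm⁴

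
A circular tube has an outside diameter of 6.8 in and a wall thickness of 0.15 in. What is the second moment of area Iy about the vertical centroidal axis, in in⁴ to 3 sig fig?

Iy ≈ 17.3 in⁴

Split into non-overlapping primitives; take the origin at the lower-left of the bounding box.
Outer circle: ⌀6.8, A = 36.317 in², x = 3.4 in, Ī = 104.96 in⁴.
Bore (subtracted): ⌀6.5, A = 33.183 in², x = 3.4 in, Ī = 87.624 in⁴.
By symmetry the centroid is at mid-width, x̄ = 3.4 in.
All pieces are centred on the vertical centroidal axis, so I = ΣĪ (holes subtracted) = 17.332 in⁴.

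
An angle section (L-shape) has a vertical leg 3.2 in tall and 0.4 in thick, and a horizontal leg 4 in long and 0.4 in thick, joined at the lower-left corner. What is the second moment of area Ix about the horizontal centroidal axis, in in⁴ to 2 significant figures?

Ix ≈ 2.4 in⁴

Decompose the section into non-overlapping parts with the origin at the bottom-left of its bounding rectangle.
Vertical leg: 0.4 × 3.2, A = 1.28 in², y = 1.6 in, Ī = 1.092 in⁴.
Horizontal leg (remainder): 3.6 × 0.4, A = 1.44 in², y = 0.2 in, Ī = 0.0192 in⁴.
Centroid: ȳ = ΣA·y / ΣA = 0.8588 in.
Transfer each piece to the horizontal centroidal axis using Ī + A·d² with d = y − 0.8588:
  vertical leg: d = 0.7412 in → contributes +1.795 in⁴
  horizontal leg (remainder): d = -0.6588 in → contributes +0.6442 in⁴
Total I = 2.44 in⁴.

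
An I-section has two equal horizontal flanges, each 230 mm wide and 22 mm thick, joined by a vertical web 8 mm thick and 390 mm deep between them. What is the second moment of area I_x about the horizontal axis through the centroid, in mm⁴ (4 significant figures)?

I_x ≈ 4.694 × 10⁸ mm⁴

Decompose the section into non-overlapping parts with the origin at the bottom-left of its bounding rectangle.
Bottom flange: 230 × 22, A = 5 060 mm², y = 11 mm, Ī = 204 087 mm⁴.
Web: 8 × 390, A = 3 120 mm², y = 217 mm, Ī = 39 546 000 mm⁴.
Top flange: 230 × 22, A = 5 060 mm², y = 423 mm, Ī = 204 087 mm⁴.
By symmetry the centroid is at mid-height, ȳ = 217 mm.
Transfer each piece to the horizontal axis through the centroid using Ī + A·d² with d = y − 217:
  bottom flange: d = -206 mm → contributes +214 930 247 mm⁴
  web: d = 0 mm → contributes +39 546 000 mm⁴
  top flange: d = 206 mm → contributes +214 930 247 mm⁴
Total I = 469 406 493 mm⁴.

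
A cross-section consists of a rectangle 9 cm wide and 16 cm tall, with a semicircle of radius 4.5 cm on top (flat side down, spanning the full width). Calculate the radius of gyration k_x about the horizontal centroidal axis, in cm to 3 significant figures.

k_x ≈ 5.68 cm

Treat the section as a set of non-overlapping primitives; coordinates are from the bounding-box lower-left.
Rectangular body: 9 × 16, A = 144 cm², y = 8 cm, Ī = 3 072 cm⁴.
Semicircular cap: semicircle r = 4.5, A = 31.809 cm², y = 17.91 cm, Ī = 45.007 cm⁴.
Centroid: ȳ = ΣA·y / ΣA = 9.793 cm.
Transfer each piece to the horizontal centroidal axis using Ī + A·d² with d = y − 9.793:
  rectangular body: d = -1.793 cm → contributes +3534.9 cm⁴
  semicircular cap: d = 8.1169 cm → contributes +2140.7 cm⁴
Total I = 5675.6 cm⁴.
Radius of gyration: k = √(I/A) = √(5675.6 / 175.81) = 5.6818 cm.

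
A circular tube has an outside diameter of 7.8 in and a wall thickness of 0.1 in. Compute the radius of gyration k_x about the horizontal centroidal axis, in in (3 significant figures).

Decompose the section into non-overlapping parts with the origin at the bottom-left of its bounding rectangle.
Outer circle: ⌀7.8, A = 47.784 in², y = 3.9 in, Ī = 181.7 in⁴.
Bore (subtracted): ⌀7.6, A = 45.365 in², y = 3.9 in, Ī = 163.77 in⁴.
By symmetry the centroid is at mid-height, ȳ = 3.9 in.
All pieces are centred on the horizontal centroidal axis, so I = ΣĪ (holes subtracted) = 17.931 in⁴.
Radius of gyration: k = √(I/A) = √(17.931 / 2.419) = 2.7226 in.

k_x ≈ 2.72 in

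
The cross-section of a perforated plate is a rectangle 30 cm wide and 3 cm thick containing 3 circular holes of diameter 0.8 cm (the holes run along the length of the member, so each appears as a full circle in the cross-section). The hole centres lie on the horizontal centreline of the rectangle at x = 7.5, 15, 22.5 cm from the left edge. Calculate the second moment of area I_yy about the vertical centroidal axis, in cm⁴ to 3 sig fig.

Treat the section as a set of non-overlapping primitives; coordinates are from the bounding-box lower-left.
Plate: 30 × 3, A = 90 cm², x = 15 cm, Ī = 6 750 cm⁴.
Hole 1 (subtracted): ⌀0.8, A = 0.50265 cm², x = 7.5 cm, Ī = 0.020106 cm⁴.
Hole 2 (subtracted): ⌀0.8, A = 0.50265 cm², x = 15 cm, Ī = 0.020106 cm⁴.
Hole 3 (subtracted): ⌀0.8, A = 0.50265 cm², x = 22.5 cm, Ī = 0.020106 cm⁴.
By symmetry the centroid is at mid-width, x̄ = 15 cm.
Transfer each piece to the vertical centroidal axis using Ī + A·d² with d = x − 15:
  plate: d = 0 cm → contributes +6 750 cm⁴
  hole 1: d = -7.5 cm → contributes −28.294 cm⁴
  hole 2: d = 0 cm → contributes −0.020106 cm⁴
  hole 3: d = 7.5 cm → contributes −28.294 cm⁴
Total I = 6693.4 cm⁴.

I_yy ≈ 6690 cm⁴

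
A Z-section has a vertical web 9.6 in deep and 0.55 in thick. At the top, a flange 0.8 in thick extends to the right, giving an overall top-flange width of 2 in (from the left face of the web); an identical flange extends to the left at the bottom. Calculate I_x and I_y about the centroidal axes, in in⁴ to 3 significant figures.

Split into non-overlapping primitives; take the origin at the lower-left of the bounding box.
Web: 0.55 × 9.6, A = 5.28 in², y = 4.8 in, Ī = 40.55 in⁴.
Top flange (beyond web): 1.45 × 0.8, A = 1.16 in², y = 9.2 in, Ī = 0.061867 in⁴.
Bottom flange (beyond web): 1.45 × 0.8, A = 1.16 in², y = 0.4 in, Ī = 0.061867 in⁴.
Centroid: ȳ = ΣA·y / ΣA = 4.8 in.
Transfer each piece to the centroidal x-axis using Ī + A·d² with d = y − 4.8:
  web: d = 0 in → contributes +40.55 in⁴
  top flange (beyond web): d = 4.4 in → contributes +22.519 in⁴
  bottom flange (beyond web): d = -4.4 in → contributes +22.519 in⁴
Total I = 85.589 in⁴.
For the y-axis: x̄ = 1.725 in.
Repeating about the centroidal y-axis gives I_y = 2.8596 in⁴.

I_x ≈ 85.6 in⁴, I_y ≈ 2.86 in⁴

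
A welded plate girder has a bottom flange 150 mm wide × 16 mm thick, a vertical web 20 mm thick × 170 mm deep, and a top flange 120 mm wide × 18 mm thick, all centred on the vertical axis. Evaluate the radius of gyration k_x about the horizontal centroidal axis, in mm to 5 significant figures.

k_x ≈ 77.727 mm

Split into non-overlapping primitives; take the origin at the lower-left of the bounding box.
Bottom plate: 150 × 16, A = 2 400 mm², y = 8 mm, Ī = 51 200 mm⁴.
Web plate: 20 × 170, A = 3 400 mm², y = 101 mm, Ī = 8 188 333 mm⁴.
Top plate: 120 × 18, A = 2 160 mm², y = 195 mm, Ī = 58 320 mm⁴.
Centroid: ȳ = ΣA·y / ΣA = 98.46734 mm.
Transfer each piece to the horizontal centroidal axis using Ī + A·d² with d = y − 98.46734:
  bottom plate: d = -90.46734 mm → contributes +19 693 614 mm⁴
  web plate: d = 2.532663 mm → contributes +8 210 142 mm⁴
  top plate: d = 96.53266 mm → contributes +20 186 399 mm⁴
Total I = 48 090 155 mm⁴.
Radius of gyration: k = √(I/A) = √(48 090 155 / 7 960) = 77.72694 mm.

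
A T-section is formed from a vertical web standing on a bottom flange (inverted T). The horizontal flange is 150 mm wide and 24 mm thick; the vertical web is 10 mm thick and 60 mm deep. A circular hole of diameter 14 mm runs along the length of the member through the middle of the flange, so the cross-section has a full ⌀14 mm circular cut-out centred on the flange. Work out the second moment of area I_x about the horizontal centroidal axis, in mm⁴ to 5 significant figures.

I_x ≈ 1.2524 × 10⁶ mm⁴

Decompose the section into non-overlapping parts with the origin at the bottom-left of its bounding rectangle.
Flange: 150 × 24, A = 3 600 mm², y = 12 mm, Ī = 172 800 mm⁴.
Web: 10 × 60, A = 600 mm², y = 54 mm, Ī = 180 000 mm⁴.
Hole (subtracted): ⌀14, A = 153.938 mm², y = 12 mm, Ī = 1885.741 mm⁴.
Centroid: ȳ = ΣA·y / ΣA = 18.22828 mm.
Transfer each piece to the horizontal centroidal axis using Ī + A·d² with d = y − 18.22828:
  flange: d = -6.228278 mm → contributes +312449.2 mm⁴
  web: d = 35.77172 mm → contributes +947769.6 mm⁴
  hole: d = -6.228278 mm → contributes −7857.221 mm⁴
Total I = 1 252 362 mm⁴.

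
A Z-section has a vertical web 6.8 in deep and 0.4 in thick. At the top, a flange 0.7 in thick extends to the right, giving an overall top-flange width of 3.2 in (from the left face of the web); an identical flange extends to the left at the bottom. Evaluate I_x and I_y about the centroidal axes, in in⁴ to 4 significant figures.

Treat the section as a set of non-overlapping primitives; coordinates are from the bounding-box lower-left.
Web: 0.4 × 6.8, A = 2.72 in², y = 3.4 in, Ī = 10.4811 in⁴.
Top flange (beyond web): 2.8 × 0.7, A = 1.96 in², y = 6.45 in, Ī = 0.0800333 in⁴.
Bottom flange (beyond web): 2.8 × 0.7, A = 1.96 in², y = 0.35 in, Ī = 0.0800333 in⁴.
Centroid: ȳ = ΣA·y / ΣA = 3.4 in.
Transfer each piece to the centroidal x-axis using Ī + A·d² with d = y − 3.4:
  web: d = 0 in → contributes +10.4811 in⁴
  top flange (beyond web): d = 3.05 in → contributes +18.3129 in⁴
  bottom flange (beyond web): d = -3.05 in → contributes +18.3129 in⁴
Total I = 47.1069 in⁴.
For the y-axis: x̄ = 3 in.
Repeating about the centroidal y-axis gives I_y = 12.6325 in⁴.

I_x ≈ 47.11 in⁴, I_y ≈ 12.63 in⁴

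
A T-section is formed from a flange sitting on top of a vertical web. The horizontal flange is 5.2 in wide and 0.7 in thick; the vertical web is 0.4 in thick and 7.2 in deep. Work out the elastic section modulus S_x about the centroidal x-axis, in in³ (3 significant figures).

Decompose the section into non-overlapping parts with the origin at the bottom-left of its bounding rectangle.
Flange: 5.2 × 0.7, A = 3.64 in², y = 7.55 in, Ī = 0.14863 in⁴.
Web: 0.4 × 7.2, A = 2.88 in², y = 3.6 in, Ī = 12.442 in⁴.
Centroid: ȳ = ΣA·y / ΣA = 5.8052 in.
Transfer each piece to the centroidal x-axis using Ī + A·d² with d = y − 5.8052:
  flange: d = 1.7448 in → contributes +11.23 in⁴
  web: d = -2.2052 in → contributes +26.447 in⁴
Total I = 37.677 in⁴.
Extreme fibre distance c = 5.8052 in; S = I/c = 6.4902 in³.

S_x ≈ 6.49 in³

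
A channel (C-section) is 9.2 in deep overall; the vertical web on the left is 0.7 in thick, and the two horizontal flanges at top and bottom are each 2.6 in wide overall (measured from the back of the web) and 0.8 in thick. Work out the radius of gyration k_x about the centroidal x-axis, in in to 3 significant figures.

Decompose the section into non-overlapping parts with the origin at the bottom-left of its bounding rectangle.
Web: 0.7 × 9.2, A = 6.44 in², y = 4.6 in, Ī = 45.423 in⁴.
Top flange (beyond web): 1.9 × 0.8, A = 1.52 in², y = 8.8 in, Ī = 0.081067 in⁴.
Bottom flange (beyond web): 1.9 × 0.8, A = 1.52 in², y = 0.4 in, Ī = 0.081067 in⁴.
By symmetry the centroid is at mid-height, ȳ = 4.6 in.
Transfer each piece to the centroidal x-axis using Ī + A·d² with d = y − 4.6:
  web: d = 0 in → contributes +45.423 in⁴
  top flange (beyond web): d = 4.2 in → contributes +26.894 in⁴
  bottom flange (beyond web): d = -4.2 in → contributes +26.894 in⁴
Total I = 99.211 in⁴.
Radius of gyration: k = √(I/A) = √(99.211 / 9.48) = 3.235 in.

k_x ≈ 3.24 in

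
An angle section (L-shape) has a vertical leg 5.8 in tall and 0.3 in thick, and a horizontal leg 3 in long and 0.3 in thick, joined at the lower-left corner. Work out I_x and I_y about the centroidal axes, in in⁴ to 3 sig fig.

I_x ≈ 9.06 in⁴, I_y ≈ 1.75 in⁴

Treat the section as a set of non-overlapping primitives; coordinates are from the bounding-box lower-left.
Vertical leg: 0.3 × 5.8, A = 1.74 in², y = 2.9 in, Ī = 4.8778 in⁴.
Horizontal leg (remainder): 2.7 × 0.3, A = 0.81 in², y = 0.15 in, Ī = 0.006075 in⁴.
Centroid: ȳ = ΣA·y / ΣA = 2.0265 in.
Transfer each piece to the centroidal x-axis using Ī + A·d² with d = y − 2.0265:
  vertical leg: d = 0.87353 in → contributes +6.2055 in⁴
  horizontal leg (remainder): d = -1.8765 in → contributes +2.8582 in⁴
Total I = 9.0637 in⁴.
For the y-axis: x̄ = 0.62647 in.
Repeating about the centroidal y-axis gives I_y = 1.7487 in⁴.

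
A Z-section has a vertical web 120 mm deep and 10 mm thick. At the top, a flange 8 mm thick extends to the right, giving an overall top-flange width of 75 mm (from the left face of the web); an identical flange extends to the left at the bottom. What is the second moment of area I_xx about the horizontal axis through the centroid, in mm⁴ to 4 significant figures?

I_xx ≈ 4.707 × 10⁶ mm⁴

Decompose the section into non-overlapping parts with the origin at the bottom-left of its bounding rectangle.
Web: 10 × 120, A = 1 200 mm², y = 60 mm, Ī = 1 440 000 mm⁴.
Top flange (beyond web): 65 × 8, A = 520 mm², y = 116 mm, Ī = 2773.33 mm⁴.
Bottom flange (beyond web): 65 × 8, A = 520 mm², y = 4 mm, Ī = 2773.33 mm⁴.
Centroid: ȳ = ΣA·y / ΣA = 60 mm.
Transfer each piece to the horizontal axis through the centroid using Ī + A·d² with d = y − 60:
  web: d = 0 mm → contributes +1 440 000 mm⁴
  top flange (beyond web): d = 56 mm → contributes +1 633 493 mm⁴
  bottom flange (beyond web): d = -56 mm → contributes +1 633 493 mm⁴
Total I = 4 706 987 mm⁴.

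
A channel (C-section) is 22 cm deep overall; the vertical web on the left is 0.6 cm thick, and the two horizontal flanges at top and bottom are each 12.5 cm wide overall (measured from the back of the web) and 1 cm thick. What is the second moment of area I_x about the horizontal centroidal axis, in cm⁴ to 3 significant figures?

Decompose the section into non-overlapping parts with the origin at the bottom-left of its bounding rectangle.
Web: 0.6 × 22, A = 13.2 cm², y = 11 cm, Ī = 532.4 cm⁴.
Top flange (beyond web): 11.9 × 1, A = 11.9 cm², y = 21.5 cm, Ī = 0.99167 cm⁴.
Bottom flange (beyond web): 11.9 × 1, A = 11.9 cm², y = 0.5 cm, Ī = 0.99167 cm⁴.
By symmetry the centroid is at mid-height, ȳ = 11 cm.
Transfer each piece to the horizontal centroidal axis using Ī + A·d² with d = y − 11:
  web: d = 0 cm → contributes +532.4 cm⁴
  top flange (beyond web): d = 10.5 cm → contributes +1 313 cm⁴
  bottom flange (beyond web): d = -10.5 cm → contributes +1 313 cm⁴
Total I = 3158.3 cm⁴.

I_x ≈ 3160 cm⁴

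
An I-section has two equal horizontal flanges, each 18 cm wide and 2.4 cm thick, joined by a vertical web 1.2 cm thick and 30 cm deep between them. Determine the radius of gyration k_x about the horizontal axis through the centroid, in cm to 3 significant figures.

k_x ≈ 14.4 cm

Treat the section as a set of non-overlapping primitives; coordinates are from the bounding-box lower-left.
Bottom flange: 18 × 2.4, A = 43.2 cm², y = 1.2 cm, Ī = 20.736 cm⁴.
Web: 1.2 × 30, A = 36 cm², y = 17.4 cm, Ī = 2 700 cm⁴.
Top flange: 18 × 2.4, A = 43.2 cm², y = 33.6 cm, Ī = 20.736 cm⁴.
By symmetry the centroid is at mid-height, ȳ = 17.4 cm.
Transfer each piece to the horizontal axis through the centroid using Ī + A·d² with d = y − 17.4:
  bottom flange: d = -16.2 cm → contributes +11 358 cm⁴
  web: d = 0 cm → contributes +2 700 cm⁴
  top flange: d = 16.2 cm → contributes +11 358 cm⁴
Total I = 25 416 cm⁴.
Radius of gyration: k = √(I/A) = √(25 416 / 122.4) = 14.41 cm.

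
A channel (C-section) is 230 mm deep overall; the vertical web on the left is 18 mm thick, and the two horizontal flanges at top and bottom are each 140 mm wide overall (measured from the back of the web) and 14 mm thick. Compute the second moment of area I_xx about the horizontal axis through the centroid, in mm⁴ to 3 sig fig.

I_xx ≈ 5.82 × 10⁷ mm⁴

Decompose the section into non-overlapping parts with the origin at the bottom-left of its bounding rectangle.
Web: 18 × 230, A = 4 140 mm², y = 115 mm, Ī = 18 250 500 mm⁴.
Top flange (beyond web): 122 × 14, A = 1 708 mm², y = 223 mm, Ī = 27 897 mm⁴.
Bottom flange (beyond web): 122 × 14, A = 1 708 mm², y = 7 mm, Ī = 27 897 mm⁴.
By symmetry the centroid is at mid-height, ȳ = 115 mm.
Transfer each piece to the horizontal axis through the centroid using Ī + A·d² with d = y − 115:
  web: d = 0 mm → contributes +18 250 500 mm⁴
  top flange (beyond web): d = 108 mm → contributes +19 950 009 mm⁴
  bottom flange (beyond web): d = -108 mm → contributes +19 950 009 mm⁴
Total I = 58 150 519 mm⁴.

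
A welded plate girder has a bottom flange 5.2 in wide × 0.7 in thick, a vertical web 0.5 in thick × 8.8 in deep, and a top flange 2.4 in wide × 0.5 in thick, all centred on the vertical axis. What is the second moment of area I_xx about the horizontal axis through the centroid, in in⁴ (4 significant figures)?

Decompose the section into non-overlapping parts with the origin at the bottom-left of its bounding rectangle.
Bottom plate: 5.2 × 0.7, A = 3.64 in², y = 0.35 in, Ī = 0.148633 in⁴.
Web plate: 0.5 × 8.8, A = 4.4 in², y = 5.1 in, Ī = 28.3947 in⁴.
Top plate: 2.4 × 0.5, A = 1.2 in², y = 9.75 in, Ī = 0.025 in⁴.
Centroid: ȳ = ΣA·y / ΣA = 3.83268 in.
Transfer each piece to the horizontal axis through the centroid using Ī + A·d² with d = y − 3.83268:
  bottom plate: d = -3.48268 in → contributes +44.2985 in⁴
  web plate: d = 1.26732 in → contributes +35.4615 in⁴
  top plate: d = 5.91732 in → contributes +42.0426 in⁴
Total I = 121.803 in⁴.

I_xx ≈ 121.8 in⁴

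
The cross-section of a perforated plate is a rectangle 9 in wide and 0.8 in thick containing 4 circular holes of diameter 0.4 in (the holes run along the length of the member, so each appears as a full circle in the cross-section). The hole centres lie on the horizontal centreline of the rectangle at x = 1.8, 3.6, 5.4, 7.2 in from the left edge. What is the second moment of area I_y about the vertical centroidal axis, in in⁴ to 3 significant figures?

Decompose the section into non-overlapping parts with the origin at the bottom-left of its bounding rectangle.
Plate: 9 × 0.8, A = 7.2 in², x = 4.5 in, Ī = 48.6 in⁴.
Hole 1 (subtracted): ⌀0.4, A = 0.12566 in², x = 1.8 in, Ī = 0.0012566 in⁴.
Hole 2 (subtracted): ⌀0.4, A = 0.12566 in², x = 3.6 in, Ī = 0.0012566 in⁴.
Hole 3 (subtracted): ⌀0.4, A = 0.12566 in², x = 5.4 in, Ī = 0.0012566 in⁴.
Hole 4 (subtracted): ⌀0.4, A = 0.12566 in², x = 7.2 in, Ī = 0.0012566 in⁴.
By symmetry the centroid is at mid-width, x̄ = 4.5 in.
Transfer each piece to the vertical centroidal axis using Ī + A·d² with d = x − 4.5:
  plate: d = 0 in → contributes +48.6 in⁴
  hole 1: d = -2.7 in → contributes −0.91735 in⁴
  hole 2: d = -0.9 in → contributes −0.10304 in⁴
  hole 3: d = 0.9 in → contributes −0.10304 in⁴
  hole 4: d = 2.7 in → contributes −0.91735 in⁴
Total I = 46.559 in⁴.

I_y ≈ 46.6 in⁴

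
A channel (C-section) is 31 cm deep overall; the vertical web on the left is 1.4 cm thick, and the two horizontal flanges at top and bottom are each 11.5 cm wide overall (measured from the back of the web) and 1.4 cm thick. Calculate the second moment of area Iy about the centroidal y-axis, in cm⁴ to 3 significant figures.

Split into non-overlapping primitives; take the origin at the lower-left of the bounding box.
Web: 1.4 × 31, A = 43.4 cm², x = 0.7 cm, Ī = 7.0887 cm⁴.
Top flange (beyond web): 10.1 × 1.4, A = 14.14 cm², x = 6.45 cm, Ī = 120.2 cm⁴.
Bottom flange (beyond web): 10.1 × 1.4, A = 14.14 cm², x = 6.45 cm, Ī = 120.2 cm⁴.
Centroid: x̄ = ΣA·x / ΣA = 2.9686 cm.
Transfer each piece to the centroidal y-axis using Ī + A·d² with d = x − 2.9686:
  web: d = -2.2686 cm → contributes +230.44 cm⁴
  top flange (beyond web): d = 3.4814 cm → contributes +291.59 cm⁴
  bottom flange (beyond web): d = 3.4814 cm → contributes +291.59 cm⁴
Total I = 813.61 cm⁴.

Iy ≈ 814 cm⁴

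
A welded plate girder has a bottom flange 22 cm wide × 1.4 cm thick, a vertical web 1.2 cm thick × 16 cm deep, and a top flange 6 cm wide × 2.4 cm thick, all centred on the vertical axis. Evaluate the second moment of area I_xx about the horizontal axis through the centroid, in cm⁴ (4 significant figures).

I_xx ≈ 3687 cm⁴

Split into non-overlapping primitives; take the origin at the lower-left of the bounding box.
Bottom plate: 22 × 1.4, A = 30.8 cm², y = 0.7 cm, Ī = 5.03067 cm⁴.
Web plate: 1.2 × 16, A = 19.2 cm², y = 9.4 cm, Ī = 409.6 cm⁴.
Top plate: 6 × 2.4, A = 14.4 cm², y = 18.6 cm, Ī = 6.912 cm⁴.
Centroid: ȳ = ΣA·y / ΣA = 7.29627 cm.
Transfer each piece to the horizontal axis through the centroid using Ī + A·d² with d = y − 7.29627:
  bottom plate: d = -6.59627 cm → contributes +1345.16 cm⁴
  web plate: d = 2.10373 cm → contributes +494.573 cm⁴
  top plate: d = 11.3037 cm → contributes +1846.86 cm⁴
Total I = 3686.6 cm⁴.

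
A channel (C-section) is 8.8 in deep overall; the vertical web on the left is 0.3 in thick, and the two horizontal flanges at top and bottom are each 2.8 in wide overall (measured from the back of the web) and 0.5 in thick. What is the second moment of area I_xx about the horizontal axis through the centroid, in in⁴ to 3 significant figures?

I_xx ≈ 60.1 in⁴

Split into non-overlapping primitives; take the origin at the lower-left of the bounding box.
Web: 0.3 × 8.8, A = 2.64 in², y = 4.4 in, Ī = 17.037 in⁴.
Top flange (beyond web): 2.5 × 0.5, A = 1.25 in², y = 8.55 in, Ī = 0.026042 in⁴.
Bottom flange (beyond web): 2.5 × 0.5, A = 1.25 in², y = 0.25 in, Ī = 0.026042 in⁴.
By symmetry the centroid is at mid-height, ȳ = 4.4 in.
Transfer each piece to the horizontal axis through the centroid using Ī + A·d² with d = y − 4.4:
  web: d = 0 in → contributes +17.037 in⁴
  top flange (beyond web): d = 4.15 in → contributes +21.554 in⁴
  bottom flange (beyond web): d = -4.15 in → contributes +21.554 in⁴
Total I = 60.145 in⁴.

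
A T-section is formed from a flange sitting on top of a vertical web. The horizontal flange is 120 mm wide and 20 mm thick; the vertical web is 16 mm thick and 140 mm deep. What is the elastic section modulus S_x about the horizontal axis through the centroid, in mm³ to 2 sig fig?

S_x ≈ 1.0 × 10⁵ mm³

Break the section into simple shapes (no overlaps), measuring from the bottom-left corner of the bounding box.
Flange: 120 × 20, A = 2 400 mm², y = 150 mm, Ī = 80 000 mm⁴.
Web: 16 × 140, A = 2 240 mm², y = 70 mm, Ī = 3 658 667 mm⁴.
Centroid: ȳ = ΣA·y / ΣA = 111.4 mm.
Transfer each piece to the horizontal axis through the centroid using Ī + A·d² with d = y − 111.4:
  flange: d = 38.62 mm → contributes +3 659 738 mm⁴
  web: d = -41.38 mm → contributes +7 494 101 mm⁴
Total I = 11 153 839 mm⁴.
Extreme fibre distance c = 111.4 mm; S = I/c = 100 143 mm³.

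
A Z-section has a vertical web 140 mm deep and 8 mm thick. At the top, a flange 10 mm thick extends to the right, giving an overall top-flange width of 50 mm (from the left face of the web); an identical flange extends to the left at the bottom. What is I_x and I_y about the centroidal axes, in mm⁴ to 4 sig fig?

I_x ≈ 5.385 × 10⁶ mm⁴, I_y ≈ 6.545 × 10⁵ mm⁴

Split into non-overlapping primitives; take the origin at the lower-left of the bounding box.
Web: 8 × 140, A = 1 120 mm², y = 70 mm, Ī = 1 829 333 mm⁴.
Top flange (beyond web): 42 × 10, A = 420 mm², y = 135 mm, Ī = 3 500 mm⁴.
Bottom flange (beyond web): 42 × 10, A = 420 mm², y = 5 mm, Ī = 3 500 mm⁴.
Centroid: ȳ = ΣA·y / ΣA = 70 mm.
Transfer each piece to the centroidal x-axis using Ī + A·d² with d = y − 70:
  web: d = 0 mm → contributes +1 829 333 mm⁴
  top flange (beyond web): d = 65 mm → contributes +1 778 000 mm⁴
  bottom flange (beyond web): d = -65 mm → contributes +1 778 000 mm⁴
Total I = 5 385 333 mm⁴.
For the y-axis: x̄ = 46 mm.
Repeating about the centroidal y-axis gives I_y = 654 453 mm⁴.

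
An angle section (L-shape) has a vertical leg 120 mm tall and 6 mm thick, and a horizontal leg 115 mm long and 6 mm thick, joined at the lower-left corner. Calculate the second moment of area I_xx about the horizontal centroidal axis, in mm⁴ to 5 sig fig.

I_xx ≈ 1.9794 × 10⁶ mm⁴

Decompose the section into non-overlapping parts with the origin at the bottom-left of its bounding rectangle.
Vertical leg: 6 × 120, A = 720 mm², y = 60 mm, Ī = 864 000 mm⁴.
Horizontal leg (remainder): 109 × 6, A = 654 mm², y = 3 mm, Ī = 1 962 mm⁴.
Centroid: ȳ = ΣA·y / ΣA = 32.869 mm.
Transfer each piece to the horizontal centroidal axis using Ī + A·d² with d = y − 32.869:
  vertical leg: d = 27.131 mm → contributes +1 393 986 mm⁴
  horizontal leg (remainder): d = -29.869 mm → contributes +585432.6 mm⁴
Total I = 1 979 418 mm⁴.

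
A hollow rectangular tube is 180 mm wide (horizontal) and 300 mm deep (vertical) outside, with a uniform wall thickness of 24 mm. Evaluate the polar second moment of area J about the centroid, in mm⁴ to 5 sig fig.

J ≈ 3.2647 × 10⁸ mm⁴

Treat the section as a set of non-overlapping primitives; coordinates are from the bounding-box lower-left.
Outer rectangle: 180 × 300, A = 54 000 mm², y = 150 mm, Ī = 405 000 000 mm⁴.
Inner void (subtracted): 132 × 252, A = 33 264 mm², y = 150 mm, Ī = 176 033 088 mm⁴.
By symmetry the centroid is at mid-height, ȳ = 150 mm.
All pieces are centred on the centroidal x-axis, so I = ΣĪ (holes subtracted) = 228 966 912 mm⁴.
Repeating about the centroidal y-axis gives I_y = 97 500 672 mm⁴.
Polar second moment: J = I_x + I_y = 326 467 584 mm⁴.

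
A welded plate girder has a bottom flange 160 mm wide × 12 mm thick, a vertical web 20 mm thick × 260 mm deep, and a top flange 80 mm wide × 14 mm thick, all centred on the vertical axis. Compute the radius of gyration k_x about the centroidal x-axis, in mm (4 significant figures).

Treat the section as a set of non-overlapping primitives; coordinates are from the bounding-box lower-left.
Bottom plate: 160 × 12, A = 1 920 mm², y = 6 mm, Ī = 23 040 mm⁴.
Web plate: 20 × 260, A = 5 200 mm², y = 142 mm, Ī = 29 293 333 mm⁴.
Top plate: 80 × 14, A = 1 120 mm², y = 279 mm, Ī = 18293.3 mm⁴.
Centroid: ȳ = ΣA·y / ΣA = 128.932 mm.
Transfer each piece to the centroidal x-axis using Ī + A·d² with d = y − 128.932:
  bottom plate: d = -122.932 mm → contributes +29 038 629 mm⁴
  web plate: d = 13.068 mm → contributes +30 181 346 mm⁴
  top plate: d = 150.068 mm → contributes +25 241 133 mm⁴
Total I = 84 461 109 mm⁴.
Radius of gyration: k = √(I/A) = √(84 461 109 / 8 240) = 101.243 mm.

k_x ≈ 101.2 mm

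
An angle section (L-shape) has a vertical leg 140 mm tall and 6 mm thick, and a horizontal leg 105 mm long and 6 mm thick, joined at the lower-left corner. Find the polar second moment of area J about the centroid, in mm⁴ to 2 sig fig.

Decompose the section into non-overlapping parts with the origin at the bottom-left of its bounding rectangle.
Vertical leg: 6 × 140, A = 840 mm², y = 70 mm, Ī = 1 372 000 mm⁴.
Horizontal leg (remainder): 99 × 6, A = 594 mm², y = 3 mm, Ī = 1 782 mm⁴.
Centroid: ȳ = ΣA·y / ΣA = 42.25 mm.
Transfer each piece to the centroidal x-axis using Ī + A·d² with d = y − 42.25:
  vertical leg: d = 27.75 mm → contributes +2 018 999 mm⁴
  horizontal leg (remainder): d = -39.25 mm → contributes +916 730 mm⁴
Total I = 2 935 729 mm⁴.
For the y-axis: x̄ = 24.75 mm.
Repeating about the centroidal y-axis gives I_y = 1 446 706 mm⁴.
Polar second moment: J = I_x + I_y = 4 382 435 mm⁴.

J ≈ 4.4 × 10⁶ mm⁴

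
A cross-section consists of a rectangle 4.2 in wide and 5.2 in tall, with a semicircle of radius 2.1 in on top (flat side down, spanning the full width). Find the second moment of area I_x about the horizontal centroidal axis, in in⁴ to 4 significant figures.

Decompose the section into non-overlapping parts with the origin at the bottom-left of its bounding rectangle.
Rectangular body: 4.2 × 5.2, A = 21.84 in², y = 2.6 in, Ī = 49.2128 in⁴.
Semicircular cap: semicircle r = 2.1, A = 6.92721 in², y = 6.09127 in, Ī = 2.13456 in⁴.
Centroid: ȳ = ΣA·y / ΣA = 3.44071 in.
Transfer each piece to the horizontal centroidal axis using Ī + A·d² with d = y − 3.44071:
  rectangular body: d = -0.840705 in → contributes +64.649 in⁴
  semicircular cap: d = 2.65056 in → contributes +50.8016 in⁴
Total I = 115.451 in⁴.

I_x ≈ 115.5 in⁴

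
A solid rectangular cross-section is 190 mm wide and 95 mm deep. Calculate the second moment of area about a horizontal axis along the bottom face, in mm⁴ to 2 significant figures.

The section: 190 × 95, A = 18 050 mm², y = 47.5 mm, Ī = 13 575 104 mm⁴.
Transfer it to a horizontal axis along the bottom face using Ī + A·d² with d = y − 0:
  the section: d = 47.5 mm → contributes +54 300 417 mm⁴
Total I = 54 300 417 mm⁴.

I_base ≈ 5.4 × 10⁷ mm⁴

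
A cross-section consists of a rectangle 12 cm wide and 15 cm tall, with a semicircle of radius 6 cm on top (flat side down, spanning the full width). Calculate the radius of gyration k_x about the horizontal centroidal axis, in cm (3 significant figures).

k_x ≈ 5.76 cm

Treat the section as a set of non-overlapping primitives; coordinates are from the bounding-box lower-left.
Rectangular body: 12 × 15, A = 180 cm², y = 7.5 cm, Ī = 3 375 cm⁴.
Semicircular cap: semicircle r = 6, A = 56.549 cm², y = 17.546 cm, Ī = 142.25 cm⁴.
Centroid: ȳ = ΣA·y / ΣA = 9.9017 cm.
Transfer each piece to the horizontal centroidal axis using Ī + A·d² with d = y − 9.9017:
  rectangular body: d = -2.4017 cm → contributes +4413.3 cm⁴
  semicircular cap: d = 7.6448 cm → contributes +3447.1 cm⁴
Total I = 7860.4 cm⁴.
Radius of gyration: k = √(I/A) = √(7860.4 / 236.55) = 5.7645 cm.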